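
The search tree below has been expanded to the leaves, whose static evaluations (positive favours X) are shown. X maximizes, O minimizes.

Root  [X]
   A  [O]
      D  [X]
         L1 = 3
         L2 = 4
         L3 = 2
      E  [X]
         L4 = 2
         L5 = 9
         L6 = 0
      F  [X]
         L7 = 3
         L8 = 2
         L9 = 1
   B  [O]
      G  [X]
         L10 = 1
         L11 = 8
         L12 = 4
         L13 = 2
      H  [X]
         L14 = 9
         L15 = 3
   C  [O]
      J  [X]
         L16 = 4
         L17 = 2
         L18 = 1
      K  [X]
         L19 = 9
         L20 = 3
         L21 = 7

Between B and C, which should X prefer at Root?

G (X): max(1, 8, 4, 2) = 8
H (X): max(9, 3) = 9
B (O): min(8, 9) = 8
J (X): max(4, 2, 1) = 4
K (X): max(9, 3, 7) = 9
C (O): min(4, 9) = 4
X prefers the higher value; B=8, C=4. B is better since 8 > 4.

B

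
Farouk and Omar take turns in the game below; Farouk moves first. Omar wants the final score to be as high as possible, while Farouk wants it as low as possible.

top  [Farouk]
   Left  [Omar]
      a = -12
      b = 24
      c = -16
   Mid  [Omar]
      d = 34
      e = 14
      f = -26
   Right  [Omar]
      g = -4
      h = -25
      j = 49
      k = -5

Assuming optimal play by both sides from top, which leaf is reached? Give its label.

b

Left (Omar): max(-12, 24, -16) = 24
Mid (Omar): max(34, 14, -26) = 34
Right (Omar): max(-4, -25, 49, -5) = 49
top (Farouk): min(24, 34, 49) = 24
At top, Farouk picks Left (lowest: 24).
At Left, Omar picks b (highest: 24).
Terminal value 24.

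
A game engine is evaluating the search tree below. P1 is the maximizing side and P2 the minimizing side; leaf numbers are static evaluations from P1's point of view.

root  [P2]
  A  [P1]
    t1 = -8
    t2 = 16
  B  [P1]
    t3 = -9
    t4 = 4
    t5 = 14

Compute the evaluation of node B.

B (P1): max(-9, 4, 14) = 14

14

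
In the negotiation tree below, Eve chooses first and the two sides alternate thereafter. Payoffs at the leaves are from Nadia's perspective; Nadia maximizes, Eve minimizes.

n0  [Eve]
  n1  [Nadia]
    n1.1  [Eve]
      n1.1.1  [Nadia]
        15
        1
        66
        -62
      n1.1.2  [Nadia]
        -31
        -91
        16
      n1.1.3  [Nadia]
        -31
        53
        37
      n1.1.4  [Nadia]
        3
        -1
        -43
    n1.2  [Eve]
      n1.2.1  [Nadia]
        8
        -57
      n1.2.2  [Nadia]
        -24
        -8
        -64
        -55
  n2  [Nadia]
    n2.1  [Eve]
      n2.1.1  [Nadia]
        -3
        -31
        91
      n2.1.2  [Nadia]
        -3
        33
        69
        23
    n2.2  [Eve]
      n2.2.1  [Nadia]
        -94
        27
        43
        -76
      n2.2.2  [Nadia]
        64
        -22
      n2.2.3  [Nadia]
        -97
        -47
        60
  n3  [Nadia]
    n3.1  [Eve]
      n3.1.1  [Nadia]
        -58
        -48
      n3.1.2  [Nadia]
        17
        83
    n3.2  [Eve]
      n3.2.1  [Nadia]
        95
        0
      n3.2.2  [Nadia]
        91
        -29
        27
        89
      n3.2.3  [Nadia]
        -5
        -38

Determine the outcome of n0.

n1.1.1 (Nadia): max(15, 1, 66, -62) = 66
n1.1.2 (Nadia): max(-31, -91, 16) = 16
n1.1.3 (Nadia): max(-31, 53, 37) = 53
n1.1.4 (Nadia): max(3, -1, -43) = 3
n1.1 (Eve): min(66, 16, 53, 3) = 3
n1.2.1 (Nadia): max(8, -57) = 8
n1.2.2 (Nadia): max(-24, -8, -64, -55) = -8
n1.2 (Eve): min(8, -8) = -8
n1 (Nadia): max(3, -8) = 3
n2.1.1 (Nadia): max(-3, -31, 91) = 91
n2.1.2 (Nadia): max(-3, 33, 69, 23) = 69
n2.1 (Eve): min(91, 69) = 69
n2.2.1 (Nadia): max(-94, 27, 43, -76) = 43
n2.2.2 (Nadia): max(64, -22) = 64
n2.2.3 (Nadia): max(-97, -47, 60) = 60
n2.2 (Eve): min(43, 64, 60) = 43
n2 (Nadia): max(69, 43) = 69
n3.1.1 (Nadia): max(-58, -48) = -48
n3.1.2 (Nadia): max(17, 83) = 83
n3.1 (Eve): min(-48, 83) = -48
n3.2.1 (Nadia): max(95, 0) = 95
n3.2.2 (Nadia): max(91, -29, 27, 89) = 91
n3.2.3 (Nadia): max(-5, -38) = -5
n3.2 (Eve): min(95, 91, -5) = -5
n3 (Nadia): max(-48, -5) = -5
n0 (Eve): min(3, 69, -5) = -5

-5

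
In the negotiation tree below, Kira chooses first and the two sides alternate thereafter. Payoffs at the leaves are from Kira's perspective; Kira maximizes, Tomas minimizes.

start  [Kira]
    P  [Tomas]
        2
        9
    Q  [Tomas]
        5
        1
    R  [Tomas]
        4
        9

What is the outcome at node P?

2

P (Tomas): min(2, 9) = 2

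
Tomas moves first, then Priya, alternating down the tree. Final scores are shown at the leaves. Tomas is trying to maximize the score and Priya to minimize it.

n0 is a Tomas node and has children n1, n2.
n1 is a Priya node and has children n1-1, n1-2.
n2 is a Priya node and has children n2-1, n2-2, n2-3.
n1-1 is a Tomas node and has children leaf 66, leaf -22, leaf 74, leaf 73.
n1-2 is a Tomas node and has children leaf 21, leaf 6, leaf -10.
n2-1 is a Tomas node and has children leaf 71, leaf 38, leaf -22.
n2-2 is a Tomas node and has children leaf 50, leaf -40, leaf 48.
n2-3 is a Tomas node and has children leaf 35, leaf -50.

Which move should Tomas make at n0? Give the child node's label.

n1-1 (Tomas): max(66, -22, 74, 73) = 74
n1-2 (Tomas): max(21, 6, -10) = 21
n1 (Priya): min(74, 21) = 21
n2-1 (Tomas): max(71, 38, -22) = 71
n2-2 (Tomas): max(50, -40, 48) = 50
n2-3 (Tomas): max(35, -50) = 35
n2 (Priya): min(71, 50, 35) = 35
n0 (Tomas): max(21, 35) = 35
Tomas at n0 wants the highest of {n1=21, n2=35}, so chooses n2.

n2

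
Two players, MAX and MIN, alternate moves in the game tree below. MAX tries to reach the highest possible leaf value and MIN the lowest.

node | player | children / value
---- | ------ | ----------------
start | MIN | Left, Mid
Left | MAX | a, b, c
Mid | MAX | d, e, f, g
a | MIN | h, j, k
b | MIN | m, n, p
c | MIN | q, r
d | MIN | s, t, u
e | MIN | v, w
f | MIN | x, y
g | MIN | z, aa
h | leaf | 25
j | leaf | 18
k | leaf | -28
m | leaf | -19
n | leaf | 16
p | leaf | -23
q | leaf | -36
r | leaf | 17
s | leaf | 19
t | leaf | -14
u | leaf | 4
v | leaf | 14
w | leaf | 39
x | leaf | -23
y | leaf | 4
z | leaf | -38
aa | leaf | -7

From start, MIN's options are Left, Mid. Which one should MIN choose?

Left

a (MIN): min(25, 18, -28) = -28
b (MIN): min(-19, 16, -23) = -23
c (MIN): min(-36, 17) = -36
Left (MAX): max(-28, -23, -36) = -23
d (MIN): min(19, -14, 4) = -14
e (MIN): min(14, 39) = 14
f (MIN): min(-23, 4) = -23
g (MIN): min(-38, -7) = -38
Mid (MAX): max(-14, 14, -23, -38) = 14
start (MIN): min(-23, 14) = -23
MIN at start wants the lowest of {Left=-23, Mid=14}, so chooses Left.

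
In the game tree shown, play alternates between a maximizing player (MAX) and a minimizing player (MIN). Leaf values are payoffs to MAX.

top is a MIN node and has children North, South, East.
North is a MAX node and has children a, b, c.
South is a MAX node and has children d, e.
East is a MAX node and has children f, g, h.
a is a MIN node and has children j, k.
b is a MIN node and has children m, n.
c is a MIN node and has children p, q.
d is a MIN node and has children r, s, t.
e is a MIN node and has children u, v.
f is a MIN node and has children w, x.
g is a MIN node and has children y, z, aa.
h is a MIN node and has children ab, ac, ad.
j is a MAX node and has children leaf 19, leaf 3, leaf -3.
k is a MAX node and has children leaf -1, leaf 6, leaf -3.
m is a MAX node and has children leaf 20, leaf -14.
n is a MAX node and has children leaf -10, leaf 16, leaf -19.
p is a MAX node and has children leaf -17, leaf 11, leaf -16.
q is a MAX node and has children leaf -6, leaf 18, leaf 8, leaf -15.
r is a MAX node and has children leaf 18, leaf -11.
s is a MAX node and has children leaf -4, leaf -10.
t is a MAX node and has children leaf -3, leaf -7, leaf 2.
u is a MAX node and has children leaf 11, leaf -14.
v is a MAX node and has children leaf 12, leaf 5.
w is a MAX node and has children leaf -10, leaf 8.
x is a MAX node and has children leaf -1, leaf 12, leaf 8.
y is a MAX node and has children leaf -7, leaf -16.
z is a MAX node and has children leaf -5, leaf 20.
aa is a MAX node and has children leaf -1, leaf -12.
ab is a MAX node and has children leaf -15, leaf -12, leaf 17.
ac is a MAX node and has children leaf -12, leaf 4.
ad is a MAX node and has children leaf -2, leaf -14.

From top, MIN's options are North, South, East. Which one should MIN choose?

East

j (MAX): max(19, 3, -3) = 19
k (MAX): max(-1, 6, -3) = 6
a (MIN): min(19, 6) = 6
m (MAX): max(20, -14) = 20
n (MAX): max(-10, 16, -19) = 16
b (MIN): min(20, 16) = 16
p (MAX): max(-17, 11, -16) = 11
q (MAX): max(-6, 18, 8, -15) = 18
c (MIN): min(11, 18) = 11
North (MAX): max(6, 16, 11) = 16
r (MAX): max(18, -11) = 18
s (MAX): max(-4, -10) = -4
t (MAX): max(-3, -7, 2) = 2
d (MIN): min(18, -4, 2) = -4
u (MAX): max(11, -14) = 11
v (MAX): max(12, 5) = 12
e (MIN): min(11, 12) = 11
South (MAX): max(-4, 11) = 11
w (MAX): max(-10, 8) = 8
x (MAX): max(-1, 12, 8) = 12
f (MIN): min(8, 12) = 8
y (MAX): max(-7, -16) = -7
z (MAX): max(-5, 20) = 20
aa (MAX): max(-1, -12) = -1
g (MIN): min(-7, 20, -1) = -7
ab (MAX): max(-15, -12, 17) = 17
ac (MAX): max(-12, 4) = 4
ad (MAX): max(-2, -14) = -2
h (MIN): min(17, 4, -2) = -2
East (MAX): max(8, -7, -2) = 8
top (MIN): min(16, 11, 8) = 8
MIN at top wants the lowest of {North=16, South=11, East=8}, so chooses East.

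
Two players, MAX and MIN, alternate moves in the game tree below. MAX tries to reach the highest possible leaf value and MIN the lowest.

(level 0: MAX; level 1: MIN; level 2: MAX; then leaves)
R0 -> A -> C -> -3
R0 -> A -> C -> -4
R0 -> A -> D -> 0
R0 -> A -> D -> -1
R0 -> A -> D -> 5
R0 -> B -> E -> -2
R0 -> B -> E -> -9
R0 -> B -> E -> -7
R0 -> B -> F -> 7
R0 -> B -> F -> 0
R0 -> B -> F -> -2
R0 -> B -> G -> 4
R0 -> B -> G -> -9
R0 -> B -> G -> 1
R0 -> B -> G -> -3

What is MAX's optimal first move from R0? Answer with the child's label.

C (MAX): max(-3, -4) = -3
D (MAX): max(0, -1, 5) = 5
A (MIN): min(-3, 5) = -3
E (MAX): max(-2, -9, -7) = -2
F (MAX): max(7, 0, -2) = 7
G (MAX): max(4, -9, 1, -3) = 4
B (MIN): min(-2, 7, 4) = -2
R0 (MAX): max(-3, -2) = -2
MAX at R0 wants the highest of {A=-3, B=-2}, so chooses B.

B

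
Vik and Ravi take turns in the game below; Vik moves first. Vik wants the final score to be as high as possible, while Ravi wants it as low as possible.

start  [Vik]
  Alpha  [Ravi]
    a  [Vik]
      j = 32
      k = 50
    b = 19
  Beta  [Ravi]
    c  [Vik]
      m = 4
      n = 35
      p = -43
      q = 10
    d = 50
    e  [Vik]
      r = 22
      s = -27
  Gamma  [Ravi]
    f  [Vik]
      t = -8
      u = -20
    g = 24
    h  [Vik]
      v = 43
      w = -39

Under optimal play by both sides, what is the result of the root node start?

a (Vik): max(32, 50) = 50
Alpha (Ravi): min(50, 19) = 19
c (Vik): max(4, 35, -43, 10) = 35
e (Vik): max(22, -27) = 22
Beta (Ravi): min(35, 50, 22) = 22
f (Vik): max(-8, -20) = -8
h (Vik): max(43, -39) = 43
Gamma (Ravi): min(-8, 24, 43) = -8
start (Vik): max(19, 22, -8) = 22

22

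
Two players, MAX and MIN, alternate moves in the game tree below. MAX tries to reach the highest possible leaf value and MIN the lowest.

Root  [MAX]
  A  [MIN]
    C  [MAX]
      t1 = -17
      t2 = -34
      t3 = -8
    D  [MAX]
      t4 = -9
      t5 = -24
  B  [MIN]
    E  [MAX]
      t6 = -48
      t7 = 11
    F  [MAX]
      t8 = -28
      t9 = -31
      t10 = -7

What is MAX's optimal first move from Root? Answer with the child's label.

B

C (MAX): max(-17, -34, -8) = -8
D (MAX): max(-9, -24) = -9
A (MIN): min(-8, -9) = -9
E (MAX): max(-48, 11) = 11
F (MAX): max(-28, -31, -7) = -7
B (MIN): min(11, -7) = -7
Root (MAX): max(-9, -7) = -7
MAX at Root wants the highest of {A=-9, B=-7}, so chooses B.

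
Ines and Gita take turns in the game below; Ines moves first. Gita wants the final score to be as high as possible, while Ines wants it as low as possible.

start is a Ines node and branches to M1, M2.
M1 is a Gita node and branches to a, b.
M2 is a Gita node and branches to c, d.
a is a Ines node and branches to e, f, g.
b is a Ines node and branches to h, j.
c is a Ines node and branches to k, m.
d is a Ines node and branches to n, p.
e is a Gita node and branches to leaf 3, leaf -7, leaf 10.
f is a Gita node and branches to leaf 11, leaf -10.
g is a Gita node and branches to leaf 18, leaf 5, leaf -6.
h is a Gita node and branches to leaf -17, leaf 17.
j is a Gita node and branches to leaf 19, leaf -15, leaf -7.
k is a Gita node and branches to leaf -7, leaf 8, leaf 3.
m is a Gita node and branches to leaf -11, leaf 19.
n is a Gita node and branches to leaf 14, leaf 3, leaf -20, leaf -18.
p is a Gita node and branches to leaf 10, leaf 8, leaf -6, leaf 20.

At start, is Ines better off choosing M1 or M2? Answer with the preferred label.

e (Gita): max(3, -7, 10) = 10
f (Gita): max(11, -10) = 11
g (Gita): max(18, 5, -6) = 18
a (Ines): min(10, 11, 18) = 10
h (Gita): max(-17, 17) = 17
j (Gita): max(19, -15, -7) = 19
b (Ines): min(17, 19) = 17
M1 (Gita): max(10, 17) = 17
k (Gita): max(-7, 8, 3) = 8
m (Gita): max(-11, 19) = 19
c (Ines): min(8, 19) = 8
n (Gita): max(14, 3, -20, -18) = 14
p (Gita): max(10, 8, -6, 20) = 20
d (Ines): min(14, 20) = 14
M2 (Gita): max(8, 14) = 14
Ines prefers the lower value; M1=17, M2=14. M2 is better since 14 < 17.

M2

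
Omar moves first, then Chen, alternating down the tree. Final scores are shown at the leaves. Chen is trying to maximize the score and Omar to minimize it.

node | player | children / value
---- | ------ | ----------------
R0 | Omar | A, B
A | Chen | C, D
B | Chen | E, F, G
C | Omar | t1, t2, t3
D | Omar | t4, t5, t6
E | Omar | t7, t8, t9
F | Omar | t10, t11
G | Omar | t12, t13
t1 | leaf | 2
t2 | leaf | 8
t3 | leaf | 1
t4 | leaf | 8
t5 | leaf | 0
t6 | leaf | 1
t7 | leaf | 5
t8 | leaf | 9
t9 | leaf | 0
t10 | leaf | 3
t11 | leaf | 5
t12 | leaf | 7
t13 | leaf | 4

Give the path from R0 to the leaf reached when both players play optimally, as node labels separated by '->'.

R0 -> A -> C -> t3

C (Omar): min(2, 8, 1) = 1
D (Omar): min(8, 0, 1) = 0
A (Chen): max(1, 0) = 1
E (Omar): min(5, 9, 0) = 0
F (Omar): min(3, 5) = 3
G (Omar): min(7, 4) = 4
B (Chen): max(0, 3, 4) = 4
R0 (Omar): min(1, 4) = 1
At R0, Omar picks A (lowest: 1).
At A, Chen picks C (highest: 1).
At C, Omar picks t3 (lowest: 1).
Terminal value 1.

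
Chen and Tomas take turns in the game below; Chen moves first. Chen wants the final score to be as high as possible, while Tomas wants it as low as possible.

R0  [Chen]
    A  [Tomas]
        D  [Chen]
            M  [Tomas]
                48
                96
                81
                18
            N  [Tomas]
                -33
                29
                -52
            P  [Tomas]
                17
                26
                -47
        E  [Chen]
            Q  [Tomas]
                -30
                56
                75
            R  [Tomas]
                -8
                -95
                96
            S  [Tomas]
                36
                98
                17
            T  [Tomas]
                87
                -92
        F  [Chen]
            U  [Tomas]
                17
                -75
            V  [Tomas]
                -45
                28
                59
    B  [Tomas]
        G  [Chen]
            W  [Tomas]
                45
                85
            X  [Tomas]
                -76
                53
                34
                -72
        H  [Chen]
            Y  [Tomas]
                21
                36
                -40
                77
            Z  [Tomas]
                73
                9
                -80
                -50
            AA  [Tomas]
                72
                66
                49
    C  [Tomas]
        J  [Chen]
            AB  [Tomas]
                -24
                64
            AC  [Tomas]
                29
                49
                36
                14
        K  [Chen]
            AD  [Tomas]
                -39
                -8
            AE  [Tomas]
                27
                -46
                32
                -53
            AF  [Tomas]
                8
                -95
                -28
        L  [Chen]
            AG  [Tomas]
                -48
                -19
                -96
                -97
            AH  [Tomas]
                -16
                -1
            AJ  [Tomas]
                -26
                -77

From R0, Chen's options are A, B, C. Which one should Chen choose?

B

M (Tomas): min(48, 96, 81, 18) = 18
N (Tomas): min(-33, 29, -52) = -52
P (Tomas): min(17, 26, -47) = -47
D (Chen): max(18, -52, -47) = 18
Q (Tomas): min(-30, 56, 75) = -30
R (Tomas): min(-8, -95, 96) = -95
S (Tomas): min(36, 98, 17) = 17
T (Tomas): min(87, -92) = -92
E (Chen): max(-30, -95, 17, -92) = 17
U (Tomas): min(17, -75) = -75
V (Tomas): min(-45, 28, 59) = -45
F (Chen): max(-75, -45) = -45
A (Tomas): min(18, 17, -45) = -45
W (Tomas): min(45, 85) = 45
X (Tomas): min(-76, 53, 34, -72) = -76
G (Chen): max(45, -76) = 45
Y (Tomas): min(21, 36, -40, 77) = -40
Z (Tomas): min(73, 9, -80, -50) = -80
AA (Tomas): min(72, 66, 49) = 49
H (Chen): max(-40, -80, 49) = 49
B (Tomas): min(45, 49) = 45
AB (Tomas): min(-24, 64) = -24
AC (Tomas): min(29, 49, 36, 14) = 14
J (Chen): max(-24, 14) = 14
AD (Tomas): min(-39, -8) = -39
AE (Tomas): min(27, -46, 32, -53) = -53
AF (Tomas): min(8, -95, -28) = -95
K (Chen): max(-39, -53, -95) = -39
AG (Tomas): min(-48, -19, -96, -97) = -97
AH (Tomas): min(-16, -1) = -16
AJ (Tomas): min(-26, -77) = -77
L (Chen): max(-97, -16, -77) = -16
C (Tomas): min(14, -39, -16) = -39
R0 (Chen): max(-45, 45, -39) = 45
Chen at R0 wants the highest of {A=-45, B=45, C=-39}, so chooses B.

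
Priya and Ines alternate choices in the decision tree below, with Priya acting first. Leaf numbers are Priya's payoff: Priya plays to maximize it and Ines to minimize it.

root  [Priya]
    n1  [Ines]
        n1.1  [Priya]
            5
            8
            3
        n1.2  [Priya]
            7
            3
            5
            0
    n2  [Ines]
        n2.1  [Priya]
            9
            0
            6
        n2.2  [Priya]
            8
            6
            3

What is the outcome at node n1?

n1.1 (Priya): max(5, 8, 3) = 8
n1.2 (Priya): max(7, 3, 5, 0) = 7
n1 (Ines): min(8, 7) = 7

7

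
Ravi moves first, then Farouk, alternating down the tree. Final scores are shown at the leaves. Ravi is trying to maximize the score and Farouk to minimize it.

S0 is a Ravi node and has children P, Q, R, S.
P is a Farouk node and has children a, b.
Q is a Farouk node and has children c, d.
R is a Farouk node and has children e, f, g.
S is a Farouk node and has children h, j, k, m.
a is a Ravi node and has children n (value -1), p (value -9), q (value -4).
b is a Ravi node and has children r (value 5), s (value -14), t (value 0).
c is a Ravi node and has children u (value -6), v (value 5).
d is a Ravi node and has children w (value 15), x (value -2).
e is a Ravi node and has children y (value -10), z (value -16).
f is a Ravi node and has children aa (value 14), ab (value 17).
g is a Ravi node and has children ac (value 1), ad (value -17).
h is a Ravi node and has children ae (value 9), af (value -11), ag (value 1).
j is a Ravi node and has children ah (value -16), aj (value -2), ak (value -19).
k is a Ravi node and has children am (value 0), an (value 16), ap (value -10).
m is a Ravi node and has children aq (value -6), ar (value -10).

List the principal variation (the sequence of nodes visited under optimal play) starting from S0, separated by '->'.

a (Ravi): max(-1, -9, -4) = -1
b (Ravi): max(5, -14, 0) = 5
P (Farouk): min(-1, 5) = -1
c (Ravi): max(-6, 5) = 5
d (Ravi): max(15, -2) = 15
Q (Farouk): min(5, 15) = 5
e (Ravi): max(-10, -16) = -10
f (Ravi): max(14, 17) = 17
g (Ravi): max(1, -17) = 1
R (Farouk): min(-10, 17, 1) = -10
h (Ravi): max(9, -11, 1) = 9
j (Ravi): max(-16, -2, -19) = -2
k (Ravi): max(0, 16, -10) = 16
m (Ravi): max(-6, -10) = -6
S (Farouk): min(9, -2, 16, -6) = -6
S0 (Ravi): max(-1, 5, -10, -6) = 5
At S0, Ravi picks Q (highest: 5).
At Q, Farouk picks c (lowest: 5).
At c, Ravi picks v (highest: 5).
Terminal value 5.

S0 -> Q -> c -> v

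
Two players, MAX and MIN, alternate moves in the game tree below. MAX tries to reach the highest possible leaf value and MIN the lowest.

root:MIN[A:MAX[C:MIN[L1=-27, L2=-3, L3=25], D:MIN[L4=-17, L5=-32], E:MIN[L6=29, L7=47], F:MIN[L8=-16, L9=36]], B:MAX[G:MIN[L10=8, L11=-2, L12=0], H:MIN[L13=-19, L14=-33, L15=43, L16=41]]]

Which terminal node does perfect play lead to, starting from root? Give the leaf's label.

L11

C (MIN): min(-27, -3, 25) = -27
D (MIN): min(-17, -32) = -32
E (MIN): min(29, 47) = 29
F (MIN): min(-16, 36) = -16
A (MAX): max(-27, -32, 29, -16) = 29
G (MIN): min(8, -2, 0) = -2
H (MIN): min(-19, -33, 43, 41) = -33
B (MAX): max(-2, -33) = -2
root (MIN): min(29, -2) = -2
At root, MIN picks B (lowest: -2).
At B, MAX picks G (highest: -2).
At G, MIN picks L11 (lowest: -2).
Terminal value -2.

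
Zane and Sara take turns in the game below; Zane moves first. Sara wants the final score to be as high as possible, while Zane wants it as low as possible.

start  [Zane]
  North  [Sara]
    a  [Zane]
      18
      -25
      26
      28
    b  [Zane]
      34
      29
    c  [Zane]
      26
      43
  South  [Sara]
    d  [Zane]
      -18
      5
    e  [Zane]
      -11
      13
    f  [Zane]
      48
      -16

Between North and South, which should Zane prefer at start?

a (Zane): min(18, -25, 26, 28) = -25
b (Zane): min(34, 29) = 29
c (Zane): min(26, 43) = 26
North (Sara): max(-25, 29, 26) = 29
d (Zane): min(-18, 5) = -18
e (Zane): min(-11, 13) = -11
f (Zane): min(48, -16) = -16
South (Sara): max(-18, -11, -16) = -11
Zane prefers the lower value; North=29, South=-11. South is better since -11 < 29.

South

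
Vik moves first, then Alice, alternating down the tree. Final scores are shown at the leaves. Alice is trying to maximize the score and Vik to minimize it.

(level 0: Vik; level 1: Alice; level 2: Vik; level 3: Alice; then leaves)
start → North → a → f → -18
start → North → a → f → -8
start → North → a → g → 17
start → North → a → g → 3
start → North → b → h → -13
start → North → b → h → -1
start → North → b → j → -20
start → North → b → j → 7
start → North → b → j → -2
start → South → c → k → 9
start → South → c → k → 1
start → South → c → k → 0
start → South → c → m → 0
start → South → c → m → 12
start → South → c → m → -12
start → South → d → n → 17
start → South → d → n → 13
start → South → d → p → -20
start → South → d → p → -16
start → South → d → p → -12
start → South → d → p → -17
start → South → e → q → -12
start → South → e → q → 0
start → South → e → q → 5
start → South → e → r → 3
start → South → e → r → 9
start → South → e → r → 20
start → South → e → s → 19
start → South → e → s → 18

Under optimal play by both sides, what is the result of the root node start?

-1

f (Alice): max(-18, -8) = -8
g (Alice): max(17, 3) = 17
a (Vik): min(-8, 17) = -8
h (Alice): max(-13, -1) = -1
j (Alice): max(-20, 7, -2) = 7
b (Vik): min(-1, 7) = -1
North (Alice): max(-8, -1) = -1
k (Alice): max(9, 1, 0) = 9
m (Alice): max(0, 12, -12) = 12
c (Vik): min(9, 12) = 9
n (Alice): max(17, 13) = 17
p (Alice): max(-20, -16, -12, -17) = -12
d (Vik): min(17, -12) = -12
q (Alice): max(-12, 0, 5) = 5
r (Alice): max(3, 9, 20) = 20
s (Alice): max(19, 18) = 19
e (Vik): min(5, 20, 19) = 5
South (Alice): max(9, -12, 5) = 9
start (Vik): min(-1, 9) = -1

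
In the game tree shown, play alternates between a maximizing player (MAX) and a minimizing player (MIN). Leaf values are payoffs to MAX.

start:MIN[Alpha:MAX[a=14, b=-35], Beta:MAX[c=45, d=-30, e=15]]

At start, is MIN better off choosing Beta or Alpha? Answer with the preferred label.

Alpha

Beta (MAX): max(45, -30, 15) = 45
Alpha (MAX): max(14, -35) = 14
MIN prefers the lower value; Beta=45, Alpha=14. Alpha is better since 14 < 45.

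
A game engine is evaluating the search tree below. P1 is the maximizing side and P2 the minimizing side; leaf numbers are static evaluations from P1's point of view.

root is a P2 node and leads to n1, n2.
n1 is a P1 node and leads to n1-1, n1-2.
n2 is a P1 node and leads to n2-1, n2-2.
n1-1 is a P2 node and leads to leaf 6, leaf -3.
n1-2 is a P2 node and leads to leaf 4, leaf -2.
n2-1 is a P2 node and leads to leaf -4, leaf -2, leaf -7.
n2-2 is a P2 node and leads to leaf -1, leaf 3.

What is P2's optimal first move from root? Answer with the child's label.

n1-1 (P2): min(6, -3) = -3
n1-2 (P2): min(4, -2) = -2
n1 (P1): max(-3, -2) = -2
n2-1 (P2): min(-4, -2, -7) = -7
n2-2 (P2): min(-1, 3) = -1
n2 (P1): max(-7, -1) = -1
root (P2): min(-2, -1) = -2
P2 at root wants the lowest of {n1=-2, n2=-1}, so chooses n1.

n1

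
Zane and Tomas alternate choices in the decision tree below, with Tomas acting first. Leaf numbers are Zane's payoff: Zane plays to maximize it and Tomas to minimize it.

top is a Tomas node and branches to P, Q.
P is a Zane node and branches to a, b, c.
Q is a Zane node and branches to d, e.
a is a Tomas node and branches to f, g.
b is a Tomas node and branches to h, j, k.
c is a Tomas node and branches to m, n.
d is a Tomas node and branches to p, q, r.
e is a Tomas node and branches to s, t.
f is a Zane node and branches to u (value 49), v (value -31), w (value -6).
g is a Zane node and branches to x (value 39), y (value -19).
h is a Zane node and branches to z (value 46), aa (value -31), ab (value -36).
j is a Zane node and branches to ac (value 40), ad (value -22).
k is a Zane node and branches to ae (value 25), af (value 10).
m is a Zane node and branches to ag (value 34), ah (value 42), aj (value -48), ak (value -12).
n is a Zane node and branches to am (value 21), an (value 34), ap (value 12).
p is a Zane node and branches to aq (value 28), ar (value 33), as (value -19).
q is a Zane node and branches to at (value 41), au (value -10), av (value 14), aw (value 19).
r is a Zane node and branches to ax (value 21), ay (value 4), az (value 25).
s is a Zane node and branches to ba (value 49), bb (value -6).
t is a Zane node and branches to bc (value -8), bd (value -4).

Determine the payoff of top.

f (Zane): max(49, -31, -6) = 49
g (Zane): max(39, -19) = 39
a (Tomas): min(49, 39) = 39
h (Zane): max(46, -31, -36) = 46
j (Zane): max(40, -22) = 40
k (Zane): max(25, 10) = 25
b (Tomas): min(46, 40, 25) = 25
m (Zane): max(34, 42, -48, -12) = 42
n (Zane): max(21, 34, 12) = 34
c (Tomas): min(42, 34) = 34
P (Zane): max(39, 25, 34) = 39
p (Zane): max(28, 33, -19) = 33
q (Zane): max(41, -10, 14, 19) = 41
r (Zane): max(21, 4, 25) = 25
d (Tomas): min(33, 41, 25) = 25
s (Zane): max(49, -6) = 49
t (Zane): max(-8, -4) = -4
e (Tomas): min(49, -4) = -4
Q (Zane): max(25, -4) = 25
top (Tomas): min(39, 25) = 25

25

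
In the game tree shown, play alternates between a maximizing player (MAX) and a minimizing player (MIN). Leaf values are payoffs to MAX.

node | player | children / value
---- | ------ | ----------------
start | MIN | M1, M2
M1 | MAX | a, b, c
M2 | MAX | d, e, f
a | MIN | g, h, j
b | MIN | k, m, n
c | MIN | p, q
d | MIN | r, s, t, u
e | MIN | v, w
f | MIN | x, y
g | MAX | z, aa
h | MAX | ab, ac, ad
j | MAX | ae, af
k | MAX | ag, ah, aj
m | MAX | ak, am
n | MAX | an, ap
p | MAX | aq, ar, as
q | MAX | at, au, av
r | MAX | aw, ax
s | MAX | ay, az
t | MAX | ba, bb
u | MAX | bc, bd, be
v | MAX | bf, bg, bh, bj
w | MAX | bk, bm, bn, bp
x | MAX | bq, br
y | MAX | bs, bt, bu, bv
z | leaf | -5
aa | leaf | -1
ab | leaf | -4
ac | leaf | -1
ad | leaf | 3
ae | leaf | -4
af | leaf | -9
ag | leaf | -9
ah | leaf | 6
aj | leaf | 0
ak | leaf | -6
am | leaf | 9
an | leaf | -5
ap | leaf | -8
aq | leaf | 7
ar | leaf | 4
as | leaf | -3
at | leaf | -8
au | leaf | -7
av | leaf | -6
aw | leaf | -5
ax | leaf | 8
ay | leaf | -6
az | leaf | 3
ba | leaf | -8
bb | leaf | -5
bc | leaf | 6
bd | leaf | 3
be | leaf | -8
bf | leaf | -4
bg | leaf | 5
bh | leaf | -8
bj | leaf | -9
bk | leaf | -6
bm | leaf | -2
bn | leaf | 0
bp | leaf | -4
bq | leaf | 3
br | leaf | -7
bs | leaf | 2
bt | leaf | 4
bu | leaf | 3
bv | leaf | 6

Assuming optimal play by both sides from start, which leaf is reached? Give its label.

ae

g (MAX): max(-5, -1) = -1
h (MAX): max(-4, -1, 3) = 3
j (MAX): max(-4, -9) = -4
a (MIN): min(-1, 3, -4) = -4
k (MAX): max(-9, 6, 0) = 6
m (MAX): max(-6, 9) = 9
n (MAX): max(-5, -8) = -5
b (MIN): min(6, 9, -5) = -5
p (MAX): max(7, 4, -3) = 7
q (MAX): max(-8, -7, -6) = -6
c (MIN): min(7, -6) = -6
M1 (MAX): max(-4, -5, -6) = -4
r (MAX): max(-5, 8) = 8
s (MAX): max(-6, 3) = 3
t (MAX): max(-8, -5) = -5
u (MAX): max(6, 3, -8) = 6
d (MIN): min(8, 3, -5, 6) = -5
v (MAX): max(-4, 5, -8, -9) = 5
w (MAX): max(-6, -2, 0, -4) = 0
e (MIN): min(5, 0) = 0
x (MAX): max(3, -7) = 3
y (MAX): max(2, 4, 3, 6) = 6
f (MIN): min(3, 6) = 3
M2 (MAX): max(-5, 0, 3) = 3
start (MIN): min(-4, 3) = -4
At start, MIN picks M1 (lowest: -4).
At M1, MAX picks a (highest: -4).
At a, MIN picks j (lowest: -4).
At j, MAX picks ae (highest: -4).
Terminal value -4.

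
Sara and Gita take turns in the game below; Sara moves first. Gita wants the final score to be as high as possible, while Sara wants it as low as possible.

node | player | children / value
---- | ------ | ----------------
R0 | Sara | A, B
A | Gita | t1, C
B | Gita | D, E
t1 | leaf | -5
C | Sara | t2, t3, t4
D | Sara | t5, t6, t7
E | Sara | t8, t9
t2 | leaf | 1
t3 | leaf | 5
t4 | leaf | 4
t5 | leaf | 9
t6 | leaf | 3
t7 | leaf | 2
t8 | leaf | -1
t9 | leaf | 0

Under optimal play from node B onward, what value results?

D (Sara): min(9, 3, 2) = 2
E (Sara): min(-1, 0) = -1
B (Gita): max(2, -1) = 2

2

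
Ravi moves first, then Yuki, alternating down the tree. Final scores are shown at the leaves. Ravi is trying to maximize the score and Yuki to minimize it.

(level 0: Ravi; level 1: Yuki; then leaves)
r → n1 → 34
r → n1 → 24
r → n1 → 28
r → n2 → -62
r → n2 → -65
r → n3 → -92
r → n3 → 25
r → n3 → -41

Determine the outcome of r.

24

n1 (Yuki): min(34, 24, 28) = 24
n2 (Yuki): min(-62, -65) = -65
n3 (Yuki): min(-92, 25, -41) = -92
r (Ravi): max(24, -65, -92) = 24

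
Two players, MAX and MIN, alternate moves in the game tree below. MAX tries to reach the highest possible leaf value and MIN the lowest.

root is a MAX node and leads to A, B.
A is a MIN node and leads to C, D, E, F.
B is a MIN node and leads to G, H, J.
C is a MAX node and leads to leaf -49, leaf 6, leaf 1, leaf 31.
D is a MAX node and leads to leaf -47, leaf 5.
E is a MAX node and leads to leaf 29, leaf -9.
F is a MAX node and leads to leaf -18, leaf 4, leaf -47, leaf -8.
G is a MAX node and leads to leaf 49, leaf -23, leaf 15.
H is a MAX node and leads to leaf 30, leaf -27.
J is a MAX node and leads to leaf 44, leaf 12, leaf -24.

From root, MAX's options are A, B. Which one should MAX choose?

B

C (MAX): max(-49, 6, 1, 31) = 31
D (MAX): max(-47, 5) = 5
E (MAX): max(29, -9) = 29
F (MAX): max(-18, 4, -47, -8) = 4
A (MIN): min(31, 5, 29, 4) = 4
G (MAX): max(49, -23, 15) = 49
H (MAX): max(30, -27) = 30
J (MAX): max(44, 12, -24) = 44
B (MIN): min(49, 30, 44) = 30
root (MAX): max(4, 30) = 30
MAX at root wants the highest of {A=4, B=30}, so chooses B.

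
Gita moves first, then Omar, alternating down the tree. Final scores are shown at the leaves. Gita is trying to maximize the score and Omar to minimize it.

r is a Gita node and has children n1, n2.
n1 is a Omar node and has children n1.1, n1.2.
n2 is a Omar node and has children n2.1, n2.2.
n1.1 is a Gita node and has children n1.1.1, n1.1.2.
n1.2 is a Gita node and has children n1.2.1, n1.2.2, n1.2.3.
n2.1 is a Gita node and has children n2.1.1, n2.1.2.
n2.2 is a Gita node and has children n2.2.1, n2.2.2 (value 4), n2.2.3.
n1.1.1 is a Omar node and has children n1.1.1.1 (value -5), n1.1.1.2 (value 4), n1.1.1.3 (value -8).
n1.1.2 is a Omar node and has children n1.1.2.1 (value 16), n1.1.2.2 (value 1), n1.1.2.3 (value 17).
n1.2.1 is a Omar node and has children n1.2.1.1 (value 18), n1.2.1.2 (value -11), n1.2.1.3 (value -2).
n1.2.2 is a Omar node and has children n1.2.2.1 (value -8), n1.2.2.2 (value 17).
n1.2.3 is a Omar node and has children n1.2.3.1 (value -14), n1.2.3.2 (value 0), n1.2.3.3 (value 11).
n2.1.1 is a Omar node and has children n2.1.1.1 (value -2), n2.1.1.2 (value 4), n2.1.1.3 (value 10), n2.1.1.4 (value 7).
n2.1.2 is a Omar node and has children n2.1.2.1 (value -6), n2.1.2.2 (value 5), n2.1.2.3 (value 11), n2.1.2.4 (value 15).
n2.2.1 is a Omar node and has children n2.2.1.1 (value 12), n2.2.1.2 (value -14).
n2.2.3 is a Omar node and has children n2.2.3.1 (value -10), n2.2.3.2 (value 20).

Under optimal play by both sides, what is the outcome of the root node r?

n1.1.1 (Omar): min(-5, 4, -8) = -8
n1.1.2 (Omar): min(16, 1, 17) = 1
n1.1 (Gita): max(-8, 1) = 1
n1.2.1 (Omar): min(18, -11, -2) = -11
n1.2.2 (Omar): min(-8, 17) = -8
n1.2.3 (Omar): min(-14, 0, 11) = -14
n1.2 (Gita): max(-11, -8, -14) = -8
n1 (Omar): min(1, -8) = -8
n2.1.1 (Omar): min(-2, 4, 10, 7) = -2
n2.1.2 (Omar): min(-6, 5, 11, 15) = -6
n2.1 (Gita): max(-2, -6) = -2
n2.2.1 (Omar): min(12, -14) = -14
n2.2.3 (Omar): min(-10, 20) = -10
n2.2 (Gita): max(-14, 4, -10) = 4
n2 (Omar): min(-2, 4) = -2
r (Gita): max(-8, -2) = -2

-2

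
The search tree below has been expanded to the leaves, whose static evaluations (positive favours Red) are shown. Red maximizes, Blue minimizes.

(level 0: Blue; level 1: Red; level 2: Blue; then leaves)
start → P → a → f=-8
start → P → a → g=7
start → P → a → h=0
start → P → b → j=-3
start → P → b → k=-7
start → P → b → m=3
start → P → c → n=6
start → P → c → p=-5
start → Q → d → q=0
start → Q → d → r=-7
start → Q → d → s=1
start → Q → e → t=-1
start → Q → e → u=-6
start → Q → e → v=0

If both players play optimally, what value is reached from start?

a (Blue): min(-8, 7, 0) = -8
b (Blue): min(-3, -7, 3) = -7
c (Blue): min(6, -5) = -5
P (Red): max(-8, -7, -5) = -5
d (Blue): min(0, -7, 1) = -7
e (Blue): min(-1, -6, 0) = -6
Q (Red): max(-7, -6) = -6
start (Blue): min(-5, -6) = -6

-6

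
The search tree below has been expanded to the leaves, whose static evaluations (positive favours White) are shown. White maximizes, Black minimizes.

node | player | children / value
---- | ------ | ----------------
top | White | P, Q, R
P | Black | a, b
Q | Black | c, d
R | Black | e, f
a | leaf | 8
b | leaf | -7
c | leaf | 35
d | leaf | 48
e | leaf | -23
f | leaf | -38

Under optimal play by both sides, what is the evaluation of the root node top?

35

P (Black): min(8, -7) = -7
Q (Black): min(35, 48) = 35
R (Black): min(-23, -38) = -38
top (White): max(-7, 35, -38) = 35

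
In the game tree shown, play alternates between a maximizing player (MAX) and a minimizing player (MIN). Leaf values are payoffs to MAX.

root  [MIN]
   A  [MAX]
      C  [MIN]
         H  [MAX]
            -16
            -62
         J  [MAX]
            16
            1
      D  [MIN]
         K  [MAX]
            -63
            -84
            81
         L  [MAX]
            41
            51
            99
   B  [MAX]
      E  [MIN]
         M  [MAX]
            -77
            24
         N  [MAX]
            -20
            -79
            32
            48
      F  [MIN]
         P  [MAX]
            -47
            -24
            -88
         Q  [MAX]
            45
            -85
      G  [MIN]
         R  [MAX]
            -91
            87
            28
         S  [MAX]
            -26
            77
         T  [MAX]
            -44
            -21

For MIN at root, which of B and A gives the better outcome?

B

M (MAX): max(-77, 24) = 24
N (MAX): max(-20, -79, 32, 48) = 48
E (MIN): min(24, 48) = 24
P (MAX): max(-47, -24, -88) = -24
Q (MAX): max(45, -85) = 45
F (MIN): min(-24, 45) = -24
R (MAX): max(-91, 87, 28) = 87
S (MAX): max(-26, 77) = 77
T (MAX): max(-44, -21) = -21
G (MIN): min(87, 77, -21) = -21
B (MAX): max(24, -24, -21) = 24
H (MAX): max(-16, -62) = -16
J (MAX): max(16, 1) = 16
C (MIN): min(-16, 16) = -16
K (MAX): max(-63, -84, 81) = 81
L (MAX): max(41, 51, 99) = 99
D (MIN): min(81, 99) = 81
A (MAX): max(-16, 81) = 81
MIN prefers the lower value; B=24, A=81. B is better since 24 < 81.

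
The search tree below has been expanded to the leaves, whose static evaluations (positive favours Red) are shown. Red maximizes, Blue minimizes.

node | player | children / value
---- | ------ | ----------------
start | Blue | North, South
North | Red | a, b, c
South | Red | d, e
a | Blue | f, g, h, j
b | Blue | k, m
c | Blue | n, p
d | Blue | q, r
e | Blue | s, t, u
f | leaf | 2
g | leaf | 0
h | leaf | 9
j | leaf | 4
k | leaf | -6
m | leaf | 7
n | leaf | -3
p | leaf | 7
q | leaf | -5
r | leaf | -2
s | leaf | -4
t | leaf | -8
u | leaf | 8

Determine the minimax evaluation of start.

a (Blue): min(2, 0, 9, 4) = 0
b (Blue): min(-6, 7) = -6
c (Blue): min(-3, 7) = -3
North (Red): max(0, -6, -3) = 0
d (Blue): min(-5, -2) = -5
e (Blue): min(-4, -8, 8) = -8
South (Red): max(-5, -8) = -5
start (Blue): min(0, -5) = -5

-5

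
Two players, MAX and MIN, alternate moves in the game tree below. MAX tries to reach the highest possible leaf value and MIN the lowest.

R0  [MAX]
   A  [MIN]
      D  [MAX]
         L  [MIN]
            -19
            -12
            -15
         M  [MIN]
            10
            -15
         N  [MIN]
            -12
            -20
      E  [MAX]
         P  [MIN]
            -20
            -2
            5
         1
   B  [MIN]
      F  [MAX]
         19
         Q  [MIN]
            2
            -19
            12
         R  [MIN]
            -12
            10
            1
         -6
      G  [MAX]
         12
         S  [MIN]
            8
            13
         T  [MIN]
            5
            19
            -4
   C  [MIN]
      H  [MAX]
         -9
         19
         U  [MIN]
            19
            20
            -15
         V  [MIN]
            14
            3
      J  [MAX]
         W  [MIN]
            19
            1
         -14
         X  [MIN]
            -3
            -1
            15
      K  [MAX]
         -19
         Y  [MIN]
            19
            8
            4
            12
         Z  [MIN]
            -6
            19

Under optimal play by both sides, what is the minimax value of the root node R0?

12

L (MIN): min(-19, -12, -15) = -19
M (MIN): min(10, -15) = -15
N (MIN): min(-12, -20) = -20
D (MAX): max(-19, -15, -20) = -15
P (MIN): min(-20, -2, 5) = -20
E (MAX): max(-20, 1) = 1
A (MIN): min(-15, 1) = -15
Q (MIN): min(2, -19, 12) = -19
R (MIN): min(-12, 10, 1) = -12
F (MAX): max(19, -19, -12, -6) = 19
S (MIN): min(8, 13) = 8
T (MIN): min(5, 19, -4) = -4
G (MAX): max(12, 8, -4) = 12
B (MIN): min(19, 12) = 12
U (MIN): min(19, 20, -15) = -15
V (MIN): min(14, 3) = 3
H (MAX): max(-9, 19, -15, 3) = 19
W (MIN): min(19, 1) = 1
X (MIN): min(-3, -1, 15) = -3
J (MAX): max(1, -14, -3) = 1
Y (MIN): min(19, 8, 4, 12) = 4
Z (MIN): min(-6, 19) = -6
K (MAX): max(-19, 4, -6) = 4
C (MIN): min(19, 1, 4) = 1
R0 (MAX): max(-15, 12, 1) = 12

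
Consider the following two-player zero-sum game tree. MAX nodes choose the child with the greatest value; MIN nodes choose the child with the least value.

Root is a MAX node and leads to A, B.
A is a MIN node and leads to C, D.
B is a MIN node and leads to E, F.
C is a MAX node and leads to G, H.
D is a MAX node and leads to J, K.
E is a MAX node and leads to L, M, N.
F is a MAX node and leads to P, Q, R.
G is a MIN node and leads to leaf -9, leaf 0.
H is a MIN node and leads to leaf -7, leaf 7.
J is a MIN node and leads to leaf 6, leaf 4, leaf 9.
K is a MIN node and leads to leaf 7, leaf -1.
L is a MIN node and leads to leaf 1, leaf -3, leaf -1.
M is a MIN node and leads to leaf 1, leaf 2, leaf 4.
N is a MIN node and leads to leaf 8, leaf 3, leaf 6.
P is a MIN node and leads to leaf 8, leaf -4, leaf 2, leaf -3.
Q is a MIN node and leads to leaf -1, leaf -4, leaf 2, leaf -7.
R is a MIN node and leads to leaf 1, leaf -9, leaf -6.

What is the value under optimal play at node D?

J (MIN): min(6, 4, 9) = 4
K (MIN): min(7, -1) = -1
D (MAX): max(4, -1) = 4

4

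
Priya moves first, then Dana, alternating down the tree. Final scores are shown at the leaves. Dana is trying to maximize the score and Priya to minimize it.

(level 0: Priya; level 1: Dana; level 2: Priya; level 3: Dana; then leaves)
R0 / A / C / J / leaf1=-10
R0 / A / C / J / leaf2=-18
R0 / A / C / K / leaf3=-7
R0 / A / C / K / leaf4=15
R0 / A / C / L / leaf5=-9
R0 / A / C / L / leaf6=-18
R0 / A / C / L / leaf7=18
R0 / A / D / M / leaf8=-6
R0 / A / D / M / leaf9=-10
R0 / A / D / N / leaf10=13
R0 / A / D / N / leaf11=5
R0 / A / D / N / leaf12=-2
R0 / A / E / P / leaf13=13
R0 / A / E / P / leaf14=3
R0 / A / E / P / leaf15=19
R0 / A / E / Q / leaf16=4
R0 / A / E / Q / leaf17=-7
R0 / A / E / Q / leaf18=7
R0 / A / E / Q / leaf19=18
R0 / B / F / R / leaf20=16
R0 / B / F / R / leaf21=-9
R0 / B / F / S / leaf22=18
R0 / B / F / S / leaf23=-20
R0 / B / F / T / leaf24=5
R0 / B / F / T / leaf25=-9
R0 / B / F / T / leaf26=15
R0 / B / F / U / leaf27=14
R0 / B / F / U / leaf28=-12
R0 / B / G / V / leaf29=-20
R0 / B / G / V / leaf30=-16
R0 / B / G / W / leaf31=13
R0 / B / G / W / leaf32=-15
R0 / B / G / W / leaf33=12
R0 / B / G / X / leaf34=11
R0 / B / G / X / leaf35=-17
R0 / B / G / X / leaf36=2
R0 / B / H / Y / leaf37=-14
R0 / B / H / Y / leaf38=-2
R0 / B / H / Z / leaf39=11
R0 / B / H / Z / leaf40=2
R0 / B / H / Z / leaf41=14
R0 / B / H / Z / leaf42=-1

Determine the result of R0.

J (Dana): max(-10, -18) = -10
K (Dana): max(-7, 15) = 15
L (Dana): max(-9, -18, 18) = 18
C (Priya): min(-10, 15, 18) = -10
M (Dana): max(-6, -10) = -6
N (Dana): max(13, 5, -2) = 13
D (Priya): min(-6, 13) = -6
P (Dana): max(13, 3, 19) = 19
Q (Dana): max(4, -7, 7, 18) = 18
E (Priya): min(19, 18) = 18
A (Dana): max(-10, -6, 18) = 18
R (Dana): max(16, -9) = 16
S (Dana): max(18, -20) = 18
T (Dana): max(5, -9, 15) = 15
U (Dana): max(14, -12) = 14
F (Priya): min(16, 18, 15, 14) = 14
V (Dana): max(-20, -16) = -16
W (Dana): max(13, -15, 12) = 13
X (Dana): max(11, -17, 2) = 11
G (Priya): min(-16, 13, 11) = -16
Y (Dana): max(-14, -2) = -2
Z (Dana): max(11, 2, 14, -1) = 14
H (Priya): min(-2, 14) = -2
B (Dana): max(14, -16, -2) = 14
R0 (Priya): min(18, 14) = 14

14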